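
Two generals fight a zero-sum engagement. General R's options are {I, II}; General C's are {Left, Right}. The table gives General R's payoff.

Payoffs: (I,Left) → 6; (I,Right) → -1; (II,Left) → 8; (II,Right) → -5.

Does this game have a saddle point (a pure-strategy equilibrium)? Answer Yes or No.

Yes

Row minima: I → -1, II → -5; maximin = -1.
Column maxima: Left → 8, Right → -1; minimax = -1.
maximin = minimax = -1, so a saddle point exists.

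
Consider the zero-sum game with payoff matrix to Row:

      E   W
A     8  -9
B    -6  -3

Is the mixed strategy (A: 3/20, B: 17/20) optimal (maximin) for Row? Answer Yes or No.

Against E this mix gives (3/20)·8 + (17/20)·(-6) = -39/10.
Against W this mix gives (3/20)·(-9) + (17/20)·(-3) = -39/10.
All of Column's active replies (E, W) yield -39/10, and no column does worse for Row. The mix makes Column indifferent and guarantees -39/10, so it is optimal.

Yes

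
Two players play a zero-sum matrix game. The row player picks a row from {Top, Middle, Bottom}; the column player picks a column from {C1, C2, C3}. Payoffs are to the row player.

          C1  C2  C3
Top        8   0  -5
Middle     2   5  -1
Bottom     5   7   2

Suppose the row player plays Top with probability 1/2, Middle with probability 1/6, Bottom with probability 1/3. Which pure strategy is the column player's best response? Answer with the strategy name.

C3

If the column player plays C1, the row player's expected payoff is (1/2)·8 + (1/6)·2 + (1/3)·5 = 6.
If the column player plays C2, the row player's expected payoff is (1/2)·0 + (1/6)·5 + (1/3)·7 = 19/6.
If the column player plays C3, the row player's expected payoff is (1/2)·(-5) + (1/6)·(-1) + (1/3)·2 = -2.
The column player minimizes the row player's payoff; the smallest is -2, so the best response is C3.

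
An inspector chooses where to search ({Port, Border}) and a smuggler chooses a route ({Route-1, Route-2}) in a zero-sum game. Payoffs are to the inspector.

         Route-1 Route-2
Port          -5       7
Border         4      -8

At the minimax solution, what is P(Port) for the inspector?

1/2

Row minima: Port → -5, Border → -8; maximin = -5.
Column maxima: Route-1 → 4, Route-2 → 7; minimax = 4.
-5 ≠ 4, so there is no saddle point; optimal play is mixed.
Let the inspector play Port with probability p. Expected payoff against Route-1: (-5)p + 4(1−p) = −9p + 4; against Route-2: 7p + (-8)(1−p) = 15p − 8.
Setting these equal: −9p + 4 = 15p − 8 ⇒ −24p = -12 ⇒ p = 1/2, and the value is (-9)·(1/2) + 4 = -1/2.
For the smuggler: with q = P(Route-1), equating Port's and Border's payoffs gives −12q + 7 = 12q − 8 ⇒ q = 5/8.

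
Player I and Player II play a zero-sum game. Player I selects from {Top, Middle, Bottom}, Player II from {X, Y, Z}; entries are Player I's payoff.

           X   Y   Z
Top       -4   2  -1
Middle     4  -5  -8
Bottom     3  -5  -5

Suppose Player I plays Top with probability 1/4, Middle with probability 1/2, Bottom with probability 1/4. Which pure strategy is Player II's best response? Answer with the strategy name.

If Player II plays X, Player I's expected payoff is (1/4)·(-4) + (1/2)·4 + (1/4)·3 = 7/4.
If Player II plays Y, Player I's expected payoff is (1/4)·2 + (1/2)·(-5) + (1/4)·(-5) = -13/4.
If Player II plays Z, Player I's expected payoff is (1/4)·(-1) + (1/2)·(-8) + (1/4)·(-5) = -11/2.
Player II minimizes Player I's payoff; the smallest is -11/2, so the best response is Z.

Z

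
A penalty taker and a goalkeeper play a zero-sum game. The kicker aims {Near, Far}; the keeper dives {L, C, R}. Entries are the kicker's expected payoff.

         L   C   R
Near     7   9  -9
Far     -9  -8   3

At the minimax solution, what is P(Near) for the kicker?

Row minima: Near → -9, Far → -9; maximin = -9.
Column maxima: L → 7, C → 9, R → 3; minimax = 3.
-9 ≠ 3, so there is no saddle point; optimal play is mixed.
C is strictly dominated by L (it gives the kicker strictly more in every row), so the keeper never plays it.
On the remaining 2×2 (Near, Far vs L, R):
Let the kicker play Near with probability p. Expected payoff against L: 7p + (-9)(1−p) = 16p − 9; against R: (-9)p + 3(1−p) = −12p + 3.
Setting these equal: 16p − 9 = −12p + 3 ⇒ 28p = 12 ⇒ p = 3/7, and the value is (16)·(3/7) − 9 = -15/7.
For the keeper: with q = P(L), equating Near's and Far's payoffs gives 16q − 9 = −12q + 3 ⇒ q = 3/7.

3/7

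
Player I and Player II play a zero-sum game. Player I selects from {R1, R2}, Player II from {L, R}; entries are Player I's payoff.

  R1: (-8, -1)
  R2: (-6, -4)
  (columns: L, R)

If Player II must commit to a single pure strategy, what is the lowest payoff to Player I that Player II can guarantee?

-6

Column maxima: L → -6, R → -1.
The smallest of these is -6.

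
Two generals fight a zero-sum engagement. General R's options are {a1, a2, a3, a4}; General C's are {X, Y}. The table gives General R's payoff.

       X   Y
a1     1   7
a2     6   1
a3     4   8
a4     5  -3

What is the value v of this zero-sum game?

Row minima: a1 → 1, a2 → 1, a3 → 4, a4 → -3; maximin = 4.
Column maxima: X → 6, Y → 8; minimax = 6.
4 ≠ 6, so there is no saddle point; optimal play is mixed.
a1 is strictly dominated by a3, so General R never plays it.
a4 is strictly dominated by a2, so General R never plays it.
On the remaining 2×2 (a2, a3 vs X, Y):
Let General R play a2 with probability p. Expected payoff against X: 6p + 4(1−p) = 2p + 4; against Y: 1p + 8(1−p) = −7p + 8.
Setting these equal: 2p + 4 = −7p + 8 ⇒ 9p = 4 ⇒ p = 4/9, and the value is (2)·(4/9) + 4 = 44/9.
For General C: with q = P(X), equating a2's and a3's payoffs gives 5q + 1 = −4q + 8 ⇒ q = 7/9.

44/9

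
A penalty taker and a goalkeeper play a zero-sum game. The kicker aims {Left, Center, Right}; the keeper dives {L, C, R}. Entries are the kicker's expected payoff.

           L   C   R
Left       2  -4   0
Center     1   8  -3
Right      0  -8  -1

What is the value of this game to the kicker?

Row minima: Left → -4, Center → -3, Right → -8; maximin = -3.
Column maxima: L → 2, C → 8, R → 0; minimax = 0.
-3 ≠ 0, so there is no saddle point; optimal play is mixed.
Right is strictly dominated by Left, so the kicker never plays it.
L is strictly dominated by R (it gives the kicker strictly more in every row), so the keeper never plays it.
On the remaining 2×2 (Left, Center vs C, R):
Let the kicker play Left with probability p. Expected payoff against C: (-4)p + 8(1−p) = −12p + 8; against R: 0p + (-3)(1−p) = 3p − 3.
Setting these equal: −12p + 8 = 3p − 3 ⇒ −15p = -11 ⇒ p = 11/15, and the value is (-12)·(11/15) + 8 = -4/5.
For the keeper: with q = P(C), equating Left's and Center's payoffs gives −4q = 11q − 3 ⇒ q = 1/5.

-4/5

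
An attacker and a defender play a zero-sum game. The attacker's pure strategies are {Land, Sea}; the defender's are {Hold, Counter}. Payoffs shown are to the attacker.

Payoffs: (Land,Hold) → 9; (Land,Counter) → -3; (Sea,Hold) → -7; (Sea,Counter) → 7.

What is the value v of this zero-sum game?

21/13

Row minima: Land → -3, Sea → -7; maximin = -3.
Column maxima: Hold → 9, Counter → 7; minimax = 7.
-3 ≠ 7, so there is no saddle point; optimal play is mixed.
Let the attacker play Land with probability p. Expected payoff against Hold: 9p + (-7)(1−p) = 16p − 7; against Counter: (-3)p + 7(1−p) = −10p + 7.
Setting these equal: 16p − 7 = −10p + 7 ⇒ 26p = 14 ⇒ p = 7/13, and the value is (16)·(7/13) − 7 = 21/13.
For the defender: with q = P(Hold), equating Land's and Sea's payoffs gives 12q − 3 = −14q + 7 ⇒ q = 5/13.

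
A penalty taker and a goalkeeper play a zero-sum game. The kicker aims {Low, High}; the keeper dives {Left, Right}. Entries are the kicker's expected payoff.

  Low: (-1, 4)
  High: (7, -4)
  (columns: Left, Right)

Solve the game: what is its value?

3/2

Row minima: Low → -1, High → -4; maximin = -1.
Column maxima: Left → 7, Right → 4; minimax = 4.
-1 ≠ 4, so there is no saddle point; optimal play is mixed.
Let the kicker play Low with probability p. Expected payoff against Left: (-1)p + 7(1−p) = −8p + 7; against Right: 4p + (-4)(1−p) = 8p − 4.
Setting these equal: −8p + 7 = 8p − 4 ⇒ −16p = -11 ⇒ p = 11/16, and the value is (-8)·(11/16) + 7 = 3/2.
For the keeper: with q = P(Left), equating Low's and High's payoffs gives −5q + 4 = 11q − 4 ⇒ q = 1/2.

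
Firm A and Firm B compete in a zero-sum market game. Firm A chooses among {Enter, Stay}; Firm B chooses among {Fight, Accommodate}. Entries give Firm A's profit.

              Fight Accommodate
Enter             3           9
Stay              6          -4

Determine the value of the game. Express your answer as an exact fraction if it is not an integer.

33/8

Row minima: Enter → 3, Stay → -4; maximin = 3.
Column maxima: Fight → 6, Accommodate → 9; minimax = 6.
3 ≠ 6, so there is no saddle point; optimal play is mixed.
Let Firm A play Enter with probability p. Expected payoff against Fight: 3p + 6(1−p) = −3p + 6; against Accommodate: 9p + (-4)(1−p) = 13p − 4.
Setting these equal: −3p + 6 = 13p − 4 ⇒ −16p = -10 ⇒ p = 5/8, and the value is (-3)·(5/8) + 6 = 33/8.
For Firm B: with q = P(Fight), equating Enter's and Stay's payoffs gives −6q + 9 = 10q − 4 ⇒ q = 13/16.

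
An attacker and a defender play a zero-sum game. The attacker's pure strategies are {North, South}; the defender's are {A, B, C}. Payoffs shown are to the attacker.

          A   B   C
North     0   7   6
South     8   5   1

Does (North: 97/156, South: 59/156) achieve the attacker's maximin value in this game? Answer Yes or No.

No

Against A this mix gives (97/156)·0 + (59/156)·8 = 118/39.
Against B this mix gives (97/156)·7 + (59/156)·5 = 487/78.
Against C this mix gives (97/156)·6 + (59/156)·1 = 641/156.
The defender will play A, holding the attacker to 118/39. Shifting weight toward the row that does better against A would raise this floor (the equalizing mix achieves 48/13 against both A and C), so the proposed strategy is not optimal.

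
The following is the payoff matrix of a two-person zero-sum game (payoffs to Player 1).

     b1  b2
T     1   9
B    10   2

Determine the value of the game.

11/2

Row minima: T → 1, B → 2; maximin = 2.
Column maxima: b1 → 10, b2 → 9; minimax = 9.
2 ≠ 9, so there is no saddle point; optimal play is mixed.
Let Player 1 play T with probability p. Expected payoff against b1: 1p + 10(1−p) = −9p + 10; against b2: 9p + 2(1−p) = 7p + 2.
Setting these equal: −9p + 10 = 7p + 2 ⇒ −16p = -8 ⇒ p = 1/2, and the value is (-9)·(1/2) + 10 = 11/2.
For Player 2: with q = P(b1), equating T's and B's payoffs gives −8q + 9 = 8q + 2 ⇒ q = 7/16.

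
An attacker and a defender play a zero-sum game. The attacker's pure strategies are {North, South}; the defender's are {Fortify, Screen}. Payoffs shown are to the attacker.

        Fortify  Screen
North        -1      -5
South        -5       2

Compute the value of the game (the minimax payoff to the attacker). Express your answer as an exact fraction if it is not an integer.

Row minima: North → -5, South → -5; maximin = -5.
Column maxima: Fortify → -1, Screen → 2; minimax = -1.
-5 ≠ -1, so there is no saddle point; optimal play is mixed.
Let the attacker play North with probability p. Expected payoff against Fortify: (-1)p + (-5)(1−p) = 4p − 5; against Screen: (-5)p + 2(1−p) = −7p + 2.
Setting these equal: 4p − 5 = −7p + 2 ⇒ 11p = 7 ⇒ p = 7/11, and the value is (4)·(7/11) − 5 = -27/11.
For the defender: with q = P(Fortify), equating North's and South's payoffs gives 4q − 5 = −7q + 2 ⇒ q = 7/11.

-27/11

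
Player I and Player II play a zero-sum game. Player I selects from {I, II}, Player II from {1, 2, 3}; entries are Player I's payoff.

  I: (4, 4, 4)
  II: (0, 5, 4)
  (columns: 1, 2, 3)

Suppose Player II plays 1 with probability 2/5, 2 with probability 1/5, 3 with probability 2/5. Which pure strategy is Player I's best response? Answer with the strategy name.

I

Expected payoff of I: (2/5)·4 + (1/5)·4 + (2/5)·4 = 4.
Expected payoff of II: (2/5)·0 + (1/5)·5 + (2/5)·4 = 13/5.
The largest is 4, so Player I's best response is I.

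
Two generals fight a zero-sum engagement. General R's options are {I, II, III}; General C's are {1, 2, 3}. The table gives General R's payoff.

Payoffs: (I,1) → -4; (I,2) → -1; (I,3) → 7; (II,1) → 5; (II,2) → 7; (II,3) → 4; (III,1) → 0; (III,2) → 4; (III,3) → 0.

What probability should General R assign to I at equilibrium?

Row minima: I → -4, II → 4, III → 0; maximin = 4.
Column maxima: 1 → 5, 2 → 7, 3 → 7; minimax = 5.
4 ≠ 5, so there is no saddle point; optimal play is mixed.
III is strictly dominated by II, so General R never plays it.
2 is strictly dominated by 1 (it gives General R strictly more in every row), so General C never plays it.
On the remaining 2×2 (I, II vs 1, 3):
Let General R play I with probability p. Expected payoff against 1: (-4)p + 5(1−p) = −9p + 5; against 3: 7p + 4(1−p) = 3p + 4.
Setting these equal: −9p + 5 = 3p + 4 ⇒ −12p = -1 ⇒ p = 1/12, and the value is (-9)·(1/12) + 5 = 17/4.
For General C: with q = P(1), equating I's and II's payoffs gives −11q + 7 = q + 4 ⇒ q = 1/4.

1/12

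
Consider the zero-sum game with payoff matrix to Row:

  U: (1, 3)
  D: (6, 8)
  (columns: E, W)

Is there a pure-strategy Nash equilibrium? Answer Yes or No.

Yes

Row minima: U → 1, D → 6; maximin = 6.
Column maxima: E → 6, W → 8; minimax = 6.
maximin = minimax = 6, so a saddle point exists.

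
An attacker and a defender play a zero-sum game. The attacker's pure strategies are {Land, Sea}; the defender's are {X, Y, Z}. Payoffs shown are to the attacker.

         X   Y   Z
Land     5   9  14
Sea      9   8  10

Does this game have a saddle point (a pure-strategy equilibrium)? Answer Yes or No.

Row minima: Land → 5, Sea → 8; maximin = 8.
Column maxima: X → 9, Y → 9, Z → 14; minimax = 9.
8 ≠ 9, so no pure-strategy equilibrium exists.

No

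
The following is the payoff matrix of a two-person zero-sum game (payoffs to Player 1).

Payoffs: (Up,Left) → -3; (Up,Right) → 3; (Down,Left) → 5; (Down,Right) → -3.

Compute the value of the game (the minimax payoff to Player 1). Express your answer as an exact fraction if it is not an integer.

Row minima: Up → -3, Down → -3; maximin = -3.
Column maxima: Left → 5, Right → 3; minimax = 3.
-3 ≠ 3, so there is no saddle point; optimal play is mixed.
Let Player 1 play Up with probability p. Expected payoff against Left: (-3)p + 5(1−p) = −8p + 5; against Right: 3p + (-3)(1−p) = 6p − 3.
Setting these equal: −8p + 5 = 6p − 3 ⇒ −14p = -8 ⇒ p = 4/7, and the value is (-8)·(4/7) + 5 = 3/7.
For Player 2: with q = P(Left), equating Up's and Down's payoffs gives −6q + 3 = 8q − 3 ⇒ q = 3/7.

3/7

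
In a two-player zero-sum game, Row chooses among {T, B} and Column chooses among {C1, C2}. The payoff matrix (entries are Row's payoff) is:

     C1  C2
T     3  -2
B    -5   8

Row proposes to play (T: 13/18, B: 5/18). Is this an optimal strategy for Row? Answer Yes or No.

Against C1 this mix gives (13/18)·3 + (5/18)·(-5) = 7/9.
Against C2 this mix gives (13/18)·(-2) + (5/18)·8 = 7/9.
All of Column's active replies (C1, C2) yield 7/9, and no column does worse for Row. The mix makes Column indifferent and guarantees 7/9, so it is optimal.

Yes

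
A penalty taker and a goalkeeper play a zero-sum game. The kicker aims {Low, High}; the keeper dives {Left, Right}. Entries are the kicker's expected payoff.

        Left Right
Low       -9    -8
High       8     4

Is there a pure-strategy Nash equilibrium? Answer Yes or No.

Yes

Row minima: Low → -9, High → 4; maximin = 4.
Column maxima: Left → 8, Right → 4; minimax = 4.
maximin = minimax = 4, so a saddle point exists.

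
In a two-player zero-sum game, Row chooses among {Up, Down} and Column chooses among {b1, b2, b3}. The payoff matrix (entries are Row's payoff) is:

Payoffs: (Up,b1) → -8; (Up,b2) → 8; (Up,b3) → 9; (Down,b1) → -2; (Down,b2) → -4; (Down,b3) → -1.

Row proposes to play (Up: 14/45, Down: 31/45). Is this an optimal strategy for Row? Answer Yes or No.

Against b1 this mix gives (14/45)·(-8) + (31/45)·(-2) = -58/15.
Against b2 this mix gives (14/45)·8 + (31/45)·(-4) = -4/15.
Against b3 this mix gives (14/45)·9 + (31/45)·(-1) = 19/9.
Column will play b1, holding Row to -58/15. Shifting weight toward the row that does better against b1 would raise this floor (the equalizing mix achieves -8/3 against both b1 and b2), so the proposed strategy is not optimal.

No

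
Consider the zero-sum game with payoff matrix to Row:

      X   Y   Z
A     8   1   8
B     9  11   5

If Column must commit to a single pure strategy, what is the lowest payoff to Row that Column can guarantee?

8

Column maxima: X → 9, Y → 11, Z → 8.
The smallest of these is 8.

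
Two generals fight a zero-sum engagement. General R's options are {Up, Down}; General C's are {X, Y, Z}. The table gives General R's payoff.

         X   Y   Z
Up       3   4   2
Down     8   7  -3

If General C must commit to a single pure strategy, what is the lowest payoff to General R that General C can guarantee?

Column maxima: X → 8, Y → 7, Z → 2.
The smallest of these is 2.

2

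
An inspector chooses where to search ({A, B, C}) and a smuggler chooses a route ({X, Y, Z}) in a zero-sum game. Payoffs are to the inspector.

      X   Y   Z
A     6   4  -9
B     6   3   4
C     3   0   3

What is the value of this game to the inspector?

43/14

Row minima: A → -9, B → 3, C → 0; maximin = 3.
Column maxima: X → 6, Y → 4, Z → 4; minimax = 4.
3 ≠ 4, so there is no saddle point; optimal play is mixed.
C is strictly dominated by B, so the inspector never plays it.
X is strictly dominated by Y (it gives the inspector strictly more in every row), so the smuggler never plays it.
On the remaining 2×2 (A, B vs Y, Z):
Let the inspector play A with probability p. Expected payoff against Y: 4p + 3(1−p) = p + 3; against Z: (-9)p + 4(1−p) = −13p + 4.
Setting these equal: p + 3 = −13p + 4 ⇒ 14p = 1 ⇒ p = 1/14, and the value is (1)·(1/14) + 3 = 43/14.
For the smuggler: with q = P(Y), equating A's and B's payoffs gives 13q − 9 = −q + 4 ⇒ q = 13/14.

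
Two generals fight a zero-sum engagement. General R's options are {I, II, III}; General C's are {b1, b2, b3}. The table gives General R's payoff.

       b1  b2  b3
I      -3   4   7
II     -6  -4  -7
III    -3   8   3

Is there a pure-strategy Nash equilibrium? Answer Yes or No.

Row minima: I → -3, II → -7, III → -3; maximin = -3.
Column maxima: b1 → -3, b2 → 8, b3 → 7; minimax = -3.
maximin = minimax = -3, so a saddle point exists.

Yes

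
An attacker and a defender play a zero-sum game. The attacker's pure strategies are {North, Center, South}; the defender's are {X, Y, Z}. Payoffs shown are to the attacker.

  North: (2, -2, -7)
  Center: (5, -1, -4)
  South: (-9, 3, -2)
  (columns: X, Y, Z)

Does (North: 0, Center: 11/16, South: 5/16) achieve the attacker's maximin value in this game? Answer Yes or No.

No

Against X this mix gives (11/16)·5 + (5/16)·(-9) = 5/8.
Against Y this mix gives (11/16)·(-1) + (5/16)·3 = 1/4.
Against Z this mix gives (11/16)·(-4) + (5/16)·(-2) = -27/8.
The defender will play Z, holding the attacker to -27/8. Shifting weight toward the row that does better against Z would raise this floor (the equalizing mix achieves -23/8 against both Z and X), so the proposed strategy is not optimal.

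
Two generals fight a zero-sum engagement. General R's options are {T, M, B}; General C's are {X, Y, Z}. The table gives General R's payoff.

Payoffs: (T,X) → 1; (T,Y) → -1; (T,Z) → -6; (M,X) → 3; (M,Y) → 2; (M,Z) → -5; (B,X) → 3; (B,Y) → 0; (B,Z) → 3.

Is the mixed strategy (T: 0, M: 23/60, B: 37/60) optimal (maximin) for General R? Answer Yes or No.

Against X this mix gives (23/60)·3 + (37/60)·3 = 3.
Against Y this mix gives (23/60)·2 + (37/60)·0 = 23/30.
Against Z this mix gives (23/60)·(-5) + (37/60)·3 = -1/15.
General C will play Z, holding General R to -1/15. Shifting weight toward the row that does better against Z would raise this floor (the equalizing mix achieves 3/5 against both Z and Y), so the proposed strategy is not optimal.

No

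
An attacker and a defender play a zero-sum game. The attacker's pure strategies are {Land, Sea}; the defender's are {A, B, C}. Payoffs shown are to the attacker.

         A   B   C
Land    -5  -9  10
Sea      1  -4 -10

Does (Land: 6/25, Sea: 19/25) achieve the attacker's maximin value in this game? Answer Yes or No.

Yes

Against A this mix gives (6/25)·(-5) + (19/25)·1 = -11/25.
Against B this mix gives (6/25)·(-9) + (19/25)·(-4) = -26/5.
Against C this mix gives (6/25)·10 + (19/25)·(-10) = -26/5.
All of the defender's active replies (B, C) yield -26/5, and no column does worse for the attacker. The mix makes the defender indifferent and guarantees -26/5, so it is optimal.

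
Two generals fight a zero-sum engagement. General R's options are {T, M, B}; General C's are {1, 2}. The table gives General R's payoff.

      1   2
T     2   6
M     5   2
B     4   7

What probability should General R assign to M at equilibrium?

Row minima: T → 2, M → 2, B → 4; maximin = 4.
Column maxima: 1 → 5, 2 → 7; minimax = 5.
4 ≠ 5, so there is no saddle point; optimal play is mixed.
T is strictly dominated by B, so General R never plays it.
On the remaining 2×2 (M, B vs 1, 2):
Let General R play M with probability p. Expected payoff against 1: 5p + 4(1−p) = p + 4; against 2: 2p + 7(1−p) = −5p + 7.
Setting these equal: p + 4 = −5p + 7 ⇒ 6p = 3 ⇒ p = 1/2, and the value is (1)·(1/2) + 4 = 9/2.
For General C: with q = P(1), equating M's and B's payoffs gives 3q + 2 = −3q + 7 ⇒ q = 5/6.

1/2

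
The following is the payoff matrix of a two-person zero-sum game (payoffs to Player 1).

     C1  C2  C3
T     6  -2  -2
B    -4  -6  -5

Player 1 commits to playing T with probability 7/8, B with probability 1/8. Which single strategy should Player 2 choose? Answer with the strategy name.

C2

If Player 2 plays C1, Player 1's expected payoff is (7/8)·6 + (1/8)·(-4) = 19/4.
If Player 2 plays C2, Player 1's expected payoff is (7/8)·(-2) + (1/8)·(-6) = -5/2.
If Player 2 plays C3, Player 1's expected payoff is (7/8)·(-2) + (1/8)·(-5) = -19/8.
Player 2 minimizes Player 1's payoff; the smallest is -5/2, so the best response is C2.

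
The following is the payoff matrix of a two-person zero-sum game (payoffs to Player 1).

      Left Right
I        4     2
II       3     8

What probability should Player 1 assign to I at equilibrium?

5/7

Row minima: I → 2, II → 3; maximin = 3.
Column maxima: Left → 4, Right → 8; minimax = 4.
3 ≠ 4, so there is no saddle point; optimal play is mixed.
Let Player 1 play I with probability p. Expected payoff against Left: 4p + 3(1−p) = p + 3; against Right: 2p + 8(1−p) = −6p + 8.
Setting these equal: p + 3 = −6p + 8 ⇒ 7p = 5 ⇒ p = 5/7, and the value is (1)·(5/7) + 3 = 26/7.
For Player 2: with q = P(Left), equating I's and II's payoffs gives 2q + 2 = −5q + 8 ⇒ q = 6/7.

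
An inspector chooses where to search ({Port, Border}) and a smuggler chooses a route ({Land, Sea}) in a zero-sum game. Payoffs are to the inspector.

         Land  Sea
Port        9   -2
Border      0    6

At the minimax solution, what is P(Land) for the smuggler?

8/17

Row minima: Port → -2, Border → 0; maximin = 0.
Column maxima: Land → 9, Sea → 6; minimax = 6.
0 ≠ 6, so there is no saddle point; optimal play is mixed.
Let the inspector play Port with probability p. Expected payoff against Land: 9p + 0(1−p) = 9p; against Sea: (-2)p + 6(1−p) = −8p + 6.
Setting these equal: 9p = −8p + 6 ⇒ 17p = 6 ⇒ p = 6/17, and the value is (9)·(6/17) = 54/17.
For the smuggler: with q = P(Land), equating Port's and Border's payoffs gives 11q − 2 = −6q + 6 ⇒ q = 8/17.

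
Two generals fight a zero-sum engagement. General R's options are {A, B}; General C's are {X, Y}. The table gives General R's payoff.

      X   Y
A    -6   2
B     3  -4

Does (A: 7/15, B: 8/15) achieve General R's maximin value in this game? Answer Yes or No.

Against X this mix gives (7/15)·(-6) + (8/15)·3 = -6/5.
Against Y this mix gives (7/15)·2 + (8/15)·(-4) = -6/5.
All of General C's active replies (X, Y) yield -6/5, and no column does worse for General R. The mix makes General C indifferent and guarantees -6/5, so it is optimal.

Yes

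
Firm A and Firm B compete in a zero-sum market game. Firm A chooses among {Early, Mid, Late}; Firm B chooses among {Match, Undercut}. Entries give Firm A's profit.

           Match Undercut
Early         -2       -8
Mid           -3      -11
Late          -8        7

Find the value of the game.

Row minima: Early → -8, Mid → -11, Late → -8; maximin = -8.
Column maxima: Match → -2, Undercut → 7; minimax = -2.
-8 ≠ -2, so there is no saddle point; optimal play is mixed.
Mid is strictly dominated by Early, so Firm A never plays it.
On the remaining 2×2 (Early, Late vs Match, Undercut):
Let Firm A play Early with probability p. Expected payoff against Match: (-2)p + (-8)(1−p) = 6p − 8; against Undercut: (-8)p + 7(1−p) = −15p + 7.
Setting these equal: 6p − 8 = −15p + 7 ⇒ 21p = 15 ⇒ p = 5/7, and the value is (6)·(5/7) − 8 = -26/7.
For Firm B: with q = P(Match), equating Early's and Late's payoffs gives 6q − 8 = −15q + 7 ⇒ q = 5/7.

-26/7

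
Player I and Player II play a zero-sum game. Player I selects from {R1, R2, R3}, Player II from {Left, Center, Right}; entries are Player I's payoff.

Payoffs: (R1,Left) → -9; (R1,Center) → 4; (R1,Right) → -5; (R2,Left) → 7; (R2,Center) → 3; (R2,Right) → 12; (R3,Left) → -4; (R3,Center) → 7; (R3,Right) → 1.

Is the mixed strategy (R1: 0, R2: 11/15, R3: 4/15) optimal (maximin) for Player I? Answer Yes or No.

Against Left this mix gives (11/15)·7 + (4/15)·(-4) = 61/15.
Against Center this mix gives (11/15)·3 + (4/15)·7 = 61/15.
Against Right this mix gives (11/15)·12 + (4/15)·1 = 136/15.
All of Player II's active replies (Left, Center) yield 61/15, and no column does worse for Player I. The mix makes Player II indifferent and guarantees 61/15, so it is optimal.

Yes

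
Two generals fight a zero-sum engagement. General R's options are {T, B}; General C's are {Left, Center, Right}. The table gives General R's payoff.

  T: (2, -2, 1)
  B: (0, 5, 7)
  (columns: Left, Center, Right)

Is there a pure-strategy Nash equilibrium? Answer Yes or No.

Row minima: T → -2, B → 0; maximin = 0.
Column maxima: Left → 2, Center → 5, Right → 7; minimax = 2.
0 ≠ 2, so no pure-strategy equilibrium exists.

No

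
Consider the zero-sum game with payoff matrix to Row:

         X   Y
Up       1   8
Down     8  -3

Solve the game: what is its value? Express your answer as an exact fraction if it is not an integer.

Row minima: Up → 1, Down → -3; maximin = 1.
Column maxima: X → 8, Y → 8; minimax = 8.
1 ≠ 8, so there is no saddle point; optimal play is mixed.
Let Row play Up with probability p. Expected payoff against X: 1p + 8(1−p) = −7p + 8; against Y: 8p + (-3)(1−p) = 11p − 3.
Setting these equal: −7p + 8 = 11p − 3 ⇒ −18p = -11 ⇒ p = 11/18, and the value is (-7)·(11/18) + 8 = 67/18.
For Column: with q = P(X), equating Up's and Down's payoffs gives −7q + 8 = 11q − 3 ⇒ q = 11/18.

67/18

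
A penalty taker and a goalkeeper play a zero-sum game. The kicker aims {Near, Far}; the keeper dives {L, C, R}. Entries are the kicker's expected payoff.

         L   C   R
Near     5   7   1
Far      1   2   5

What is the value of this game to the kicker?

3

Row minima: Near → 1, Far → 1; maximin = 1.
Column maxima: L → 5, C → 7, R → 5; minimax = 5.
1 ≠ 5, so there is no saddle point; optimal play is mixed.
C is strictly dominated by L (it gives the kicker strictly more in every row), so the keeper never plays it.
On the remaining 2×2 (Near, Far vs L, R):
Let the kicker play Near with probability p. Expected payoff against L: 5p + 1(1−p) = 4p + 1; against R: 1p + 5(1−p) = −4p + 5.
Setting these equal: 4p + 1 = −4p + 5 ⇒ 8p = 4 ⇒ p = 1/2, and the value is (4)·(1/2) + 1 = 3.
For the keeper: with q = P(L), equating Near's and Far's payoffs gives 4q + 1 = −4q + 5 ⇒ q = 1/2.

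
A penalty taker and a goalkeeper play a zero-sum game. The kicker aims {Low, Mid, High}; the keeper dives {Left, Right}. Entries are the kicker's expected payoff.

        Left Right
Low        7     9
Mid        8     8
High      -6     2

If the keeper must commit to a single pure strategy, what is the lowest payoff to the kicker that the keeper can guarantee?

8

Column maxima: Left → 8, Right → 9.
The smallest of these is 8.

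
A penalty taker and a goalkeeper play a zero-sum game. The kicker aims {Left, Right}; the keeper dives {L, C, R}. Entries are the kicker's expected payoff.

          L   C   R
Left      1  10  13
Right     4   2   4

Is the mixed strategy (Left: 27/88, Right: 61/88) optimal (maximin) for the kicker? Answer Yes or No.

No

Against L this mix gives (27/88)·1 + (61/88)·4 = 271/88.
Against C this mix gives (27/88)·10 + (61/88)·2 = 49/11.
Against R this mix gives (27/88)·13 + (61/88)·4 = 595/88.
The keeper will play L, holding the kicker to 271/88. Shifting weight toward the row that does better against L would raise this floor (the equalizing mix achieves 38/11 against both L and C), so the proposed strategy is not optimal.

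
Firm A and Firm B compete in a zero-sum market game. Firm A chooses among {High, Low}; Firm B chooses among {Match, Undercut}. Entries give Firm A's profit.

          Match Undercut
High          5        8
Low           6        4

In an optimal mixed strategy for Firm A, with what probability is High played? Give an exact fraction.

2/5

Row minima: High → 5, Low → 4; maximin = 5.
Column maxima: Match → 6, Undercut → 8; minimax = 6.
5 ≠ 6, so there is no saddle point; optimal play is mixed.
Let Firm A play High with probability p. Expected payoff against Match: 5p + 6(1−p) = −p + 6; against Undercut: 8p + 4(1−p) = 4p + 4.
Setting these equal: −p + 6 = 4p + 4 ⇒ −5p = -2 ⇒ p = 2/5, and the value is (-1)·(2/5) + 6 = 28/5.
For Firm B: with q = P(Match), equating High's and Low's payoffs gives −3q + 8 = 2q + 4 ⇒ q = 4/5.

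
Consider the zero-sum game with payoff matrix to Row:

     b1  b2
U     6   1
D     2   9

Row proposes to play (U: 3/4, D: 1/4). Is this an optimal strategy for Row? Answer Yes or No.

Against b1 this mix gives (3/4)·6 + (1/4)·2 = 5.
Against b2 this mix gives (3/4)·1 + (1/4)·9 = 3.
Column will play b2, holding Row to 3. Shifting weight toward the row that does better against b2 would raise this floor (the equalizing mix achieves 13/3 against both b2 and b1), so the proposed strategy is not optimal.

No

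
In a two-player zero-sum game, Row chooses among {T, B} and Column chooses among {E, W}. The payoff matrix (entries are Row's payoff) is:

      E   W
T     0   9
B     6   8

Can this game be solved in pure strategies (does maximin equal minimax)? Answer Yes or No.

Yes

Row minima: T → 0, B → 6; maximin = 6.
Column maxima: E → 6, W → 9; minimax = 6.
maximin = minimax = 6, so a saddle point exists.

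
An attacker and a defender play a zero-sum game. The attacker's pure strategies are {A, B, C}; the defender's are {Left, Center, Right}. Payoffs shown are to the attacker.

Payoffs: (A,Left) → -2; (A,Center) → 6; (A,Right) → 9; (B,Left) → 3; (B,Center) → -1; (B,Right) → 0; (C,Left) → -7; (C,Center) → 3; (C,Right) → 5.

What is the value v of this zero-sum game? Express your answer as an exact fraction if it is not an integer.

4/3

Row minima: A → -2, B → -1, C → -7; maximin = -1.
Column maxima: Left → 3, Center → 6, Right → 9; minimax = 3.
-1 ≠ 3, so there is no saddle point; optimal play is mixed.
C is strictly dominated by A, so the attacker never plays it.
Right is strictly dominated by Center (it gives the attacker strictly more in every row), so the defender never plays it.
On the remaining 2×2 (A, B vs Left, Center):
Let the attacker play A with probability p. Expected payoff against Left: (-2)p + 3(1−p) = −5p + 3; against Center: 6p + (-1)(1−p) = 7p − 1.
Setting these equal: −5p + 3 = 7p − 1 ⇒ −12p = -4 ⇒ p = 1/3, and the value is (-5)·(1/3) + 3 = 4/3.
For the defender: with q = P(Left), equating A's and B's payoffs gives −8q + 6 = 4q − 1 ⇒ q = 7/12.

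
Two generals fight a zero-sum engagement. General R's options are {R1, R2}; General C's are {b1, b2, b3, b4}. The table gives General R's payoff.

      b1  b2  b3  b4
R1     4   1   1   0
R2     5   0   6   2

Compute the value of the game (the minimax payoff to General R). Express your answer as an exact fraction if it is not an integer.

Row minima: R1 → 0, R2 → 0; maximin = 0.
Column maxima: b1 → 5, b2 → 1, b3 → 6, b4 → 2; minimax = 1.
0 ≠ 1, so there is no saddle point; optimal play is mixed.
b1 is strictly dominated by b2 (it gives General R strictly more in every row), so General C never plays it.
b3 is strictly dominated by b4 (it gives General R strictly more in every row), so General C never plays it.
On the remaining 2×2 (R1, R2 vs b2, b4):
Let General R play R1 with probability p. Expected payoff against b2: 1p + 0(1−p) = p; against b4: 0p + 2(1−p) = −2p + 2.
Setting these equal: p = −2p + 2 ⇒ 3p = 2 ⇒ p = 2/3, and the value is (1)·(2/3) = 2/3.
For General C: with q = P(b2), equating R1's and R2's payoffs gives q = −2q + 2 ⇒ q = 2/3.

2/3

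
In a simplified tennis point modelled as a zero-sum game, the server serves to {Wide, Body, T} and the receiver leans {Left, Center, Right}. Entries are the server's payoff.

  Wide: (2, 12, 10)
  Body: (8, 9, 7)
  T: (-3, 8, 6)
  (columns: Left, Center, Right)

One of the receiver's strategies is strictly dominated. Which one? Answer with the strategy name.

Left holds the server's payoff strictly below Center in every row: 2 < 12, 8 < 9, -3 < 8.
So Center is strictly dominated for the receiver.

Center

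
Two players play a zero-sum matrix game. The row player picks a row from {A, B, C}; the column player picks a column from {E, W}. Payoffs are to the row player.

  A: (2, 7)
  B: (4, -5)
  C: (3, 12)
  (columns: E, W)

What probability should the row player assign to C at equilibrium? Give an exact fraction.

1/2

Row minima: A → 2, B → -5, C → 3; maximin = 3.
Column maxima: E → 4, W → 12; minimax = 4.
3 ≠ 4, so there is no saddle point; optimal play is mixed.
A is strictly dominated by C, so the row player never plays it.
On the remaining 2×2 (B, C vs E, W):
Let the row player play B with probability p. Expected payoff against E: 4p + 3(1−p) = p + 3; against W: (-5)p + 12(1−p) = −17p + 12.
Setting these equal: p + 3 = −17p + 12 ⇒ 18p = 9 ⇒ p = 1/2, and the value is (1)·(1/2) + 3 = 7/2.
For the column player: with q = P(E), equating B's and C's payoffs gives 9q − 5 = −9q + 12 ⇒ q = 17/18.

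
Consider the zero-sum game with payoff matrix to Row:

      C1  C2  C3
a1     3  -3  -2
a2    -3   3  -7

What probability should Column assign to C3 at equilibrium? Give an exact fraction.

6/11

Row minima: a1 → -3, a2 → -7; maximin = -3.
Column maxima: C1 → 3, C2 → 3, C3 → -2; minimax = -2.
-3 ≠ -2, so there is no saddle point; optimal play is mixed.
C1 is strictly dominated by C3 (it gives Row strictly more in every row), so Column never plays it.
On the remaining 2×2 (a1, a2 vs C2, C3):
Let Row play a1 with probability p. Expected payoff against C2: (-3)p + 3(1−p) = −6p + 3; against C3: (-2)p + (-7)(1−p) = 5p − 7.
Setting these equal: −6p + 3 = 5p − 7 ⇒ −11p = -10 ⇒ p = 10/11, and the value is (-6)·(10/11) + 3 = -27/11.
For Column: with q = P(C2), equating a1's and a2's payoffs gives −q − 2 = 10q − 7 ⇒ q = 5/11.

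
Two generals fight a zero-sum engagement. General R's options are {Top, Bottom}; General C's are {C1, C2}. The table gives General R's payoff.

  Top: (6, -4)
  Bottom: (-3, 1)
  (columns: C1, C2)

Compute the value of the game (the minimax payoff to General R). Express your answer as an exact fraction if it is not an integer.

Row minima: Top → -4, Bottom → -3; maximin = -3.
Column maxima: C1 → 6, C2 → 1; minimax = 1.
-3 ≠ 1, so there is no saddle point; optimal play is mixed.
Let General R play Top with probability p. Expected payoff against C1: 6p + (-3)(1−p) = 9p − 3; against C2: (-4)p + 1(1−p) = −5p + 1.
Setting these equal: 9p − 3 = −5p + 1 ⇒ 14p = 4 ⇒ p = 2/7, and the value is (9)·(2/7) − 3 = -3/7.
For General C: with q = P(C1), equating Top's and Bottom's payoffs gives 10q − 4 = −4q + 1 ⇒ q = 5/14.

-3/7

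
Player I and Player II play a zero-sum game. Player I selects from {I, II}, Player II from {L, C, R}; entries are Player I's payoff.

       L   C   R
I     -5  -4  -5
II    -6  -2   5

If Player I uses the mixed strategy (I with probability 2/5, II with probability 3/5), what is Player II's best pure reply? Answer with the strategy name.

If Player II plays L, Player I's expected payoff is (2/5)·(-5) + (3/5)·(-6) = -28/5.
If Player II plays C, Player I's expected payoff is (2/5)·(-4) + (3/5)·(-2) = -14/5.
If Player II plays R, Player I's expected payoff is (2/5)·(-5) + (3/5)·5 = 1.
Player II minimizes Player I's payoff; the smallest is -28/5, so the best response is L.

L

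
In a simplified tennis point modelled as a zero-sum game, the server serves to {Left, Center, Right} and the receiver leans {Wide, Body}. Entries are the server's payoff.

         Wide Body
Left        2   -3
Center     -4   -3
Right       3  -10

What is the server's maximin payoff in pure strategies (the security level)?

Row minima: Left → -3, Center → -4, Right → -10.
The best of these is -3.

-3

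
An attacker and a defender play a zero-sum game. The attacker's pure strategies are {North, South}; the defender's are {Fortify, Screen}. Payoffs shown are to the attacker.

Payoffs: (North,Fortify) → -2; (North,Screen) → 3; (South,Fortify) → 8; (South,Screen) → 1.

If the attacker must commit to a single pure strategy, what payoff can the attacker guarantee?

Row minima: North → -2, South → 1.
The best of these is 1.

1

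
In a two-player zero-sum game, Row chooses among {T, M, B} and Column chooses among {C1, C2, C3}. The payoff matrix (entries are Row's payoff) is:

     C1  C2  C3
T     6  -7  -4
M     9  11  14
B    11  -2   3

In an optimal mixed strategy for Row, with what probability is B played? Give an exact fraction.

Row minima: T → -7, M → 9, B → -2; maximin = 9.
Column maxima: C1 → 11, C2 → 11, C3 → 14; minimax = 11.
9 ≠ 11, so there is no saddle point; optimal play is mixed.
T is strictly dominated by M, so Row never plays it.
C3 is strictly dominated by C2 (it gives Row strictly more in every row), so Column never plays it.
On the remaining 2×2 (M, B vs C1, C2):
Let Row play M with probability p. Expected payoff against C1: 9p + 11(1−p) = −2p + 11; against C2: 11p + (-2)(1−p) = 13p − 2.
Setting these equal: −2p + 11 = 13p − 2 ⇒ −15p = -13 ⇒ p = 13/15, and the value is (-2)·(13/15) + 11 = 139/15.
For Column: with q = P(C1), equating M's and B's payoffs gives −2q + 11 = 13q − 2 ⇒ q = 13/15.

2/15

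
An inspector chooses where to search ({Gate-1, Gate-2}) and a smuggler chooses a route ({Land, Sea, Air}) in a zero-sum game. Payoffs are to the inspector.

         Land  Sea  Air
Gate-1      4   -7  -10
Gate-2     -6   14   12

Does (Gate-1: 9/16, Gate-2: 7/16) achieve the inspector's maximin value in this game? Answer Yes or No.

Against Land this mix gives (9/16)·4 + (7/16)·(-6) = -3/8.
Against Sea this mix gives (9/16)·(-7) + (7/16)·14 = 35/16.
Against Air this mix gives (9/16)·(-10) + (7/16)·12 = -3/8.
All of the smuggler's active replies (Land, Air) yield -3/8, and no column does worse for the inspector. The mix makes the smuggler indifferent and guarantees -3/8, so it is optimal.

Yes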